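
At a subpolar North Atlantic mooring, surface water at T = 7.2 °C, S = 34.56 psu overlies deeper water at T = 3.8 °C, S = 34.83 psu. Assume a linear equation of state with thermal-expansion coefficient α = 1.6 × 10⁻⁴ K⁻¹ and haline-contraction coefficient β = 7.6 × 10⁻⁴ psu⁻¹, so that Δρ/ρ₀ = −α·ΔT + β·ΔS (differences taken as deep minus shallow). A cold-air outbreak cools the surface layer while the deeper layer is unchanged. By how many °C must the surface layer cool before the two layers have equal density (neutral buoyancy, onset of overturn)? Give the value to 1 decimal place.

4.7 °C

Neutral buoyancy requires Δρ = 0, i.e. −α(T_deep − T_surf′) + β(S_deep − S_surf) = 0.
T_surf′ = T_deep − (β/α)·ΔS = 3.8 − (7.6 × 10⁻⁴/1.6 × 10⁻⁴)·(+0.27) = 2.517 °C.
Cooling required: 7.2 − (2.517) = 4.683 °C.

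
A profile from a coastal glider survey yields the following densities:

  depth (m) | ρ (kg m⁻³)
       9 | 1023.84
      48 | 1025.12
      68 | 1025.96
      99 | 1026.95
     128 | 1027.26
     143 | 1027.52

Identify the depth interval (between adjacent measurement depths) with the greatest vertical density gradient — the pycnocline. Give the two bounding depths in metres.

48–68 m

Compute the density gradient over each adjacent pair:
  9–48 m: Δρ/Δz = 1.28/39 = 0.033 kg m⁻⁴
  48–68 m: Δρ/Δz = 0.84/20 = 0.042 kg m⁻⁴
  68–99 m: Δρ/Δz = 0.99/31 = 0.032 kg m⁻⁴
  99–128 m: Δρ/Δz = 0.31/29 = 0.011 kg m⁻⁴
  128–143 m: Δρ/Δz = 0.26/15 = 0.017 kg m⁻⁴
The largest gradient is in the 48–68 m interval — the pycnocline.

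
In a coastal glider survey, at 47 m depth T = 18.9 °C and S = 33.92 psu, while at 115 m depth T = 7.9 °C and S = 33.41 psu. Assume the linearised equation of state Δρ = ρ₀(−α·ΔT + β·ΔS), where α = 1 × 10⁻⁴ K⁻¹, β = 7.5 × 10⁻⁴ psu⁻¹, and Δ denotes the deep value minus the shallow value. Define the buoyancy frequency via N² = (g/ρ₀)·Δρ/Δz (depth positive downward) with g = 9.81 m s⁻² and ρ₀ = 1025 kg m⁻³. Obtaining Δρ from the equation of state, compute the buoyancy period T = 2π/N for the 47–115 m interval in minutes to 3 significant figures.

10.3 min

ΔT = -11.0 K, ΔS = -0.51 psu (deep − shallow).
Δρ/ρ₀ = −αΔT + βΔS = 1.10 × 10⁻³ − 3.825 × 10⁻⁴ = 7.175 × 10⁻⁴, so Δρ ≈ 0.7354 kg m⁻³.
N² = (g/ρ₀)·Δρ/Δz = g·(Δρ/ρ₀)/Δz = 9.81 × 7.175 × 10⁻⁴ / 68 = 1.0351 × 10⁻⁴ s⁻².
N = √(1.0351 × 10⁻⁴) = 0.010174 rad s⁻¹ → T = 2π/N = 617.57 s = 10.293 min ≈ 10.3 min.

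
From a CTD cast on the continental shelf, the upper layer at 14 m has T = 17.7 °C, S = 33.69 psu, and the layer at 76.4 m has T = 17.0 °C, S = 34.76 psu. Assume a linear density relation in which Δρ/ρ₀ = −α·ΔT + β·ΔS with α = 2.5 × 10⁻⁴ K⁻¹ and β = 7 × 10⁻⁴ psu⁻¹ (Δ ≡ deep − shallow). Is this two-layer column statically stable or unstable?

ΔT = 17.0 − 17.7 = -0.7 K and ΔS = 34.76 − 33.69 = +1.07 psu (deep − shallow).
−αΔT = 1.75 × 10⁻⁴; βΔS = 7.49 × 10⁻⁴; sum Δρ/ρ₀ = 9.24 × 10⁻⁴.
Δρ/ρ₀ > 0, so Δρ > 0: deeper water is denser → statically stable.

stable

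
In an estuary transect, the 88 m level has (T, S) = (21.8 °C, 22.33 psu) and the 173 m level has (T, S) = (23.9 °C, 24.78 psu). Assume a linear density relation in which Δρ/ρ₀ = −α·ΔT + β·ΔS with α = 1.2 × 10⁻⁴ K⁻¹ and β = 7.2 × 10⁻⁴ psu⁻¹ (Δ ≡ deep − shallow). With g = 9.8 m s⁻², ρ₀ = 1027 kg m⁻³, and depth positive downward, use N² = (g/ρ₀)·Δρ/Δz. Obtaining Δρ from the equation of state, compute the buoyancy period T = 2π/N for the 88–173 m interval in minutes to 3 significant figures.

ΔT = +2.1 K, ΔS = +2.45 psu (deep − shallow).
Δρ/ρ₀ = −αΔT + βΔS = -2.52 × 10⁻⁴ + 1.764 × 10⁻³ = 1.512 × 10⁻³, so Δρ ≈ 1.553 kg m⁻³.
N² = (g/ρ₀)·Δρ/Δz = g·(Δρ/ρ₀)/Δz = 9.8 × 1.512 × 10⁻³ / 85 = 1.7432 × 10⁻⁴ s⁻².
N = √(1.7432 × 10⁻⁴) = 0.013203 rad s⁻¹ → T = 2π/N = 475.89 s = 7.9315 min ≈ 7.93 min.

7.93 min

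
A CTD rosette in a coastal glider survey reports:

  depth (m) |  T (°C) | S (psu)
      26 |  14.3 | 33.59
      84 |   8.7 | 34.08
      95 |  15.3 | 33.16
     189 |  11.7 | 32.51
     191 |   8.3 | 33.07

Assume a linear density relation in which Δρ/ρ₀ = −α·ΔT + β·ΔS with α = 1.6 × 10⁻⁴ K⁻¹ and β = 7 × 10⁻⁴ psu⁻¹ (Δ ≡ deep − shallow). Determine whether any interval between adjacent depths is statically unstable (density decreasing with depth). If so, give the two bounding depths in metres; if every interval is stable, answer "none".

Evaluate Δρ/ρ₀ = −αΔT + βΔS across each adjacent pair:
  26–84 m: −αΔT+βΔS = −(1.6 × 10⁻⁴)(-5.6)+(7 × 10⁻⁴)(+0.49) = 1.2 × 10⁻³ → stable
  84–95 m: −αΔT+βΔS = −(1.6 × 10⁻⁴)(+6.6)+(7 × 10⁻⁴)(-0.92) = -1.7 × 10⁻³ → UNSTABLE
  95–189 m: −αΔT+βΔS = −(1.6 × 10⁻⁴)(-3.6)+(7 × 10⁻⁴)(-0.65) = 1.2 × 10⁻⁴ → stable
  189–191 m: −αΔT+βΔS = −(1.6 × 10⁻⁴)(-3.4)+(7 × 10⁻⁴)(+0.56) = 9.4 × 10⁻⁴ → stable
The 84–95 m interval has Δρ < 0: lighter water underlies denser water.

84–95 m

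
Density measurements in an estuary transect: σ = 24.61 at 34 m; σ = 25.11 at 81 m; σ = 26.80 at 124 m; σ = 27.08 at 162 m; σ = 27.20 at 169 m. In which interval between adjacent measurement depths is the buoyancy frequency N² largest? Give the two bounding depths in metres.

81–124 m

Compute the density gradient over each adjacent pair:
  34–81 m: Δρ/Δz = 0.50/47 = 0.011 kg m⁻⁴
  81–124 m: Δρ/Δz = 1.69/43 = 0.039 kg m⁻⁴
  124–162 m: Δρ/Δz = 0.28/38 = 7.4 × 10⁻³ kg m⁻⁴
  162–169 m: Δρ/Δz = 0.12/7 = 0.017 kg m⁻⁴
The largest gradient is in the 81–124 m interval — the pycnocline.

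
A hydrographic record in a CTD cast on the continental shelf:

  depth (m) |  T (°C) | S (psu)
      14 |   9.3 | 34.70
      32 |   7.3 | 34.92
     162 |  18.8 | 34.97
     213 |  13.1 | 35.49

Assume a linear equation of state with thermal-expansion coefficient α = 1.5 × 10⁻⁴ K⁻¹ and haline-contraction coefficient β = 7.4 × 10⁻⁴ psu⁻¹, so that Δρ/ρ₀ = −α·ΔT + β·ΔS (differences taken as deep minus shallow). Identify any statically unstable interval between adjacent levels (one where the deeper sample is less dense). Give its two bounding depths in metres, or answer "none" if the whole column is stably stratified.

Evaluate Δρ/ρ₀ = −αΔT + βΔS across each adjacent pair:
  14–32 m: −αΔT+βΔS = −(1.5 × 10⁻⁴)(-2.0)+(7.4 × 10⁻⁴)(+0.22) = 4.6 × 10⁻⁴ → stable
  32–162 m: −αΔT+βΔS = −(1.5 × 10⁻⁴)(+11.5)+(7.4 × 10⁻⁴)(+0.05) = -1.7 × 10⁻³ → UNSTABLE
  162–213 m: −αΔT+βΔS = −(1.5 × 10⁻⁴)(-5.7)+(7.4 × 10⁻⁴)(+0.52) = 1.2 × 10⁻³ → stable
The 32–162 m interval has Δρ < 0: lighter water underlies denser water.

32–162 m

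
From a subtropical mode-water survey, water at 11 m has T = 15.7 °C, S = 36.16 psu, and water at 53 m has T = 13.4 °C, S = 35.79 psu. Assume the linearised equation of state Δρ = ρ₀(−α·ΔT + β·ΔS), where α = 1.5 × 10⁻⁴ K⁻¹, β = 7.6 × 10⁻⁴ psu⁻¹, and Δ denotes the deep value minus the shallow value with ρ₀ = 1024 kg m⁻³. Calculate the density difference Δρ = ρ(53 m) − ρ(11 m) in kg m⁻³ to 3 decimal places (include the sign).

ΔT = -2.3 K, ΔS = -0.37 psu (deep − shallow).
Δρ/ρ₀ = −(1.5 × 10⁻⁴)(-2.3) + (7.6 × 10⁻⁴)(-0.37) = 6.38 × 10⁻⁵.
Δρ = 1024 × (6.38 × 10⁻⁵) = +0.065 kg m⁻³.
Positive Δρ: denser below, stable.

+0.065 kg m⁻³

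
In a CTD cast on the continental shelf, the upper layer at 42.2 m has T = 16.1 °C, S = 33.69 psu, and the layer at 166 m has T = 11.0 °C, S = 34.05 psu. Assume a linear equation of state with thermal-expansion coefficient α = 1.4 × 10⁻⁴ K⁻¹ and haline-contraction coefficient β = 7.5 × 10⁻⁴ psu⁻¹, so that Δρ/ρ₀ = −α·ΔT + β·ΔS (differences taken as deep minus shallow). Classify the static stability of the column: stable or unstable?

ΔT = 11.0 − 16.1 = -5.1 K and ΔS = 34.05 − 33.69 = +0.36 psu (deep − shallow).
−αΔT = 7.14 × 10⁻⁴; βΔS = 2.70 × 10⁻⁴; sum Δρ/ρ₀ = 9.84 × 10⁻⁴.
Δρ/ρ₀ > 0, so Δρ > 0: deeper water is denser → statically stable.

stable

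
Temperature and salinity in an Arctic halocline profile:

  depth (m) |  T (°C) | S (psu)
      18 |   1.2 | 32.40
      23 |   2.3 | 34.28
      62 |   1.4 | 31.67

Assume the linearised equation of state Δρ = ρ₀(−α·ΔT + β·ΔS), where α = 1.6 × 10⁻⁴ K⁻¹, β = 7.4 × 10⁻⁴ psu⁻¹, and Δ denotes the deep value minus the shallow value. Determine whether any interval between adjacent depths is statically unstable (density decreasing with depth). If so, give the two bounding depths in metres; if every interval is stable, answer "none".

23–62 m

Evaluate Δρ/ρ₀ = −αΔT + βΔS across each adjacent pair:
  18–23 m: −αΔT+βΔS = −(1.6 × 10⁻⁴)(+1.1)+(7.4 × 10⁻⁴)(+1.88) = 1.2 × 10⁻³ → stable
  23–62 m: −αΔT+βΔS = −(1.6 × 10⁻⁴)(-0.9)+(7.4 × 10⁻⁴)(-2.61) = -1.8 × 10⁻³ → UNSTABLE
The 23–62 m interval has Δρ < 0: lighter water underlies denser water.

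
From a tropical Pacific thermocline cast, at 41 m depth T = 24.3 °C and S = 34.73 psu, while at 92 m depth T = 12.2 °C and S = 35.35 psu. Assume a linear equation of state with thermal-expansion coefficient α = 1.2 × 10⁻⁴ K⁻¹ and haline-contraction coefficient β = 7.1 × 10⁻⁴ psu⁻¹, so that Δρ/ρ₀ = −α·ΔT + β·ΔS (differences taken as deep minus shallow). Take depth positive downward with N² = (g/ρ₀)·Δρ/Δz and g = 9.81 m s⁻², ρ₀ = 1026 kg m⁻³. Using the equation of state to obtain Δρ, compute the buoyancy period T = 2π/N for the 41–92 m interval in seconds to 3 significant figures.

ΔT = -12.1 K, ΔS = +0.62 psu (deep − shallow).
Δρ/ρ₀ = −αΔT + βΔS = 1.452 × 10⁻³ + 4.402 × 10⁻⁴ = 1.8922 × 10⁻³, so Δρ ≈ 1.941 kg m⁻³.
N² = (g/ρ₀)·Δρ/Δz = g·(Δρ/ρ₀)/Δz = 9.81 × 1.8922 × 10⁻³ / 51 = 3.6397 × 10⁻⁴ s⁻².
N = √(3.6397 × 10⁻⁴) = 0.019078 rad s⁻¹ → T = 2π/N = 329.34 s ≈ 329 s.

329 s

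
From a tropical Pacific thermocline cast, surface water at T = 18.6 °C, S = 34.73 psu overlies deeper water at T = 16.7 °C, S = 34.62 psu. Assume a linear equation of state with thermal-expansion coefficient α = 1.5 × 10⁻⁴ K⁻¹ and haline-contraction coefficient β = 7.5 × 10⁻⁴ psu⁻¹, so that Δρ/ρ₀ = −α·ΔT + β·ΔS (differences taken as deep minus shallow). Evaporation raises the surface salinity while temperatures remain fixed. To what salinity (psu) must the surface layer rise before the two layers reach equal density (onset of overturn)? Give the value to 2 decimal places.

35.00 psu

Neutral buoyancy requires −α(T_deep − T_surf) + β(S_deep − S_surf′) = 0.
S_surf′ = S_deep − (α/β)·ΔT = 34.62 − (1.5 × 10⁻⁴/7.5 × 10⁻⁴)·(-1.9) = 35.0000 psu.
Increase required: 35.0000 − 34.73 = 0.2700 psu.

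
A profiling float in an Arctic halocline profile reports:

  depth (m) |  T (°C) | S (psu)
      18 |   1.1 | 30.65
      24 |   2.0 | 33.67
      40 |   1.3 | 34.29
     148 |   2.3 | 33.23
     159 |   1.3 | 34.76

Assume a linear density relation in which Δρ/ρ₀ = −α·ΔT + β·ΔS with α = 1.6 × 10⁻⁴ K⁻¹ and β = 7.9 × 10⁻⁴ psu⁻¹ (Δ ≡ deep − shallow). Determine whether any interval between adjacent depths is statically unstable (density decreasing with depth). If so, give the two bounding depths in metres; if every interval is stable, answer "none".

40–148 m

Evaluate Δρ/ρ₀ = −αΔT + βΔS across each adjacent pair:
  18–24 m: −αΔT+βΔS = −(1.6 × 10⁻⁴)(+0.9)+(7.9 × 10⁻⁴)(+3.02) = 2.2 × 10⁻³ → stable
  24–40 m: −αΔT+βΔS = −(1.6 × 10⁻⁴)(-0.7)+(7.9 × 10⁻⁴)(+0.62) = 6.0 × 10⁻⁴ → stable
  40–148 m: −αΔT+βΔS = −(1.6 × 10⁻⁴)(+1.0)+(7.9 × 10⁻⁴)(-1.06) = -1.0 × 10⁻³ → UNSTABLE
  148–159 m: −αΔT+βΔS = −(1.6 × 10⁻⁴)(-1.0)+(7.9 × 10⁻⁴)(+1.53) = 1.4 × 10⁻³ → stable
The 40–148 m interval has Δρ < 0: lighter water underlies denser water.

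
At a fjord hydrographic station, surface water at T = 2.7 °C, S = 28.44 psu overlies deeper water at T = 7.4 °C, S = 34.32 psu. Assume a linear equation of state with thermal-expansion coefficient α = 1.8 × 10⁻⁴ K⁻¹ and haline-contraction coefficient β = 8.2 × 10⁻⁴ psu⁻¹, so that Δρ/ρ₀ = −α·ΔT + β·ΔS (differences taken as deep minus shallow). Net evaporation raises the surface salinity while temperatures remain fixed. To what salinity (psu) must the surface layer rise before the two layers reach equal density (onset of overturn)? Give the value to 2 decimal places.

Neutral buoyancy requires −α(T_deep − T_surf) + β(S_deep − S_surf′) = 0.
S_surf′ = S_deep − (α/β)·ΔT = 34.32 − (1.8 × 10⁻⁴/8.2 × 10⁻⁴)·(+4.7) = 33.2883 psu.
Increase required: 33.2883 − 28.44 = 4.8483 psu.

33.29 psu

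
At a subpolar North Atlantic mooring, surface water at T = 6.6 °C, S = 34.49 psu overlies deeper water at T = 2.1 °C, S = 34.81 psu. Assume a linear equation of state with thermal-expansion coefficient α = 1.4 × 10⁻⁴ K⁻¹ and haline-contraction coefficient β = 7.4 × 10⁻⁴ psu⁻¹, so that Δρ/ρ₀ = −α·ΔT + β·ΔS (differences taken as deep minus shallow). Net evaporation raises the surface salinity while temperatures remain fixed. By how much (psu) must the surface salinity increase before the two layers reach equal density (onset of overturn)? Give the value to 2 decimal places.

1.17 psu

Neutral buoyancy requires −α(T_deep − T_surf) + β(S_deep − S_surf′) = 0.
S_surf′ = S_deep − (α/β)·ΔT = 34.81 − (1.4 × 10⁻⁴/7.4 × 10⁻⁴)·(-4.5) = 35.6614 psu.
Increase required: 35.6614 − 34.49 = 1.1714 psu.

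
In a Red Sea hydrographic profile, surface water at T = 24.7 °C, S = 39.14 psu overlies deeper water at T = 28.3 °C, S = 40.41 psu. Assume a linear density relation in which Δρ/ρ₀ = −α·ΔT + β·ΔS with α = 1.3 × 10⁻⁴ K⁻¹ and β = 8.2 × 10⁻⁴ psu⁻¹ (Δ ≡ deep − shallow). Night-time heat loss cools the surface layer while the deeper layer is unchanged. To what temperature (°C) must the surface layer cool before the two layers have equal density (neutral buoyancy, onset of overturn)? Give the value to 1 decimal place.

20.3 °C

Neutral buoyancy requires Δρ = 0, i.e. −α(T_deep − T_surf′) + β(S_deep − S_surf) = 0.
T_surf′ = T_deep − (β/α)·ΔS = 28.3 − (8.2 × 10⁻⁴/1.3 × 10⁻⁴)·(+1.27) = 20.289 °C.
Cooling required: 24.7 − (20.289) = 4.411 °C.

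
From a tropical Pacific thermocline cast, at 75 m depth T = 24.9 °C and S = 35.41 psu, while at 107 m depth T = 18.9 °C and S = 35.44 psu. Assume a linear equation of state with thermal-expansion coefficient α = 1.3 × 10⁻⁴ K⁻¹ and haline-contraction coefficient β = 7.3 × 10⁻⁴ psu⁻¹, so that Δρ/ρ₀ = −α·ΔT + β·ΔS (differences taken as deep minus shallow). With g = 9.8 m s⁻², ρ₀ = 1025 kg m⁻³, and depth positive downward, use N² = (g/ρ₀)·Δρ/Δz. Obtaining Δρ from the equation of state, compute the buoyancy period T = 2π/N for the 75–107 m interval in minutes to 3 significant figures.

ΔT = -6.0 K, ΔS = +0.03 psu (deep − shallow).
Δρ/ρ₀ = −αΔT + βΔS = 7.80 × 10⁻⁴ + 2.19 × 10⁻⁵ = 8.019 × 10⁻⁴, so Δρ ≈ 0.8219 kg m⁻³.
N² = (g/ρ₀)·Δρ/Δz = g·(Δρ/ρ₀)/Δz = 9.8 × 8.019 × 10⁻⁴ / 32 = 2.4558 × 10⁻⁴ s⁻².
N = √(2.4558 × 10⁻⁴) = 0.015671 rad s⁻¹ → T = 2π/N = 400.94 s = 6.6823 min ≈ 6.68 min.

6.68 min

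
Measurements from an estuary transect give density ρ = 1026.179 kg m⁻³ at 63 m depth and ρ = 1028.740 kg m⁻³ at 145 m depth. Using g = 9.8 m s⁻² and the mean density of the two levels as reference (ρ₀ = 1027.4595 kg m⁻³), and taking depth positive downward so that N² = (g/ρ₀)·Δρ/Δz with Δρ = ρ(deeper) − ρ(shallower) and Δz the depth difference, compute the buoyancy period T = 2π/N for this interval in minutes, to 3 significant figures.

6.07 min

Δρ = 1028.740 − 1026.179 = 2.561 kg m⁻³ over Δz = 145 − 63 = 82 m.
N² = (9.8/1027.4595) × (2.561/82) = 2.9789 × 10⁻⁴ s⁻².
N = √(2.9789 × 10⁻⁴) = 0.017259 rad s⁻¹, so T = 2π/N = 364.05 s = 6.0675 min ≈ 6.07 min.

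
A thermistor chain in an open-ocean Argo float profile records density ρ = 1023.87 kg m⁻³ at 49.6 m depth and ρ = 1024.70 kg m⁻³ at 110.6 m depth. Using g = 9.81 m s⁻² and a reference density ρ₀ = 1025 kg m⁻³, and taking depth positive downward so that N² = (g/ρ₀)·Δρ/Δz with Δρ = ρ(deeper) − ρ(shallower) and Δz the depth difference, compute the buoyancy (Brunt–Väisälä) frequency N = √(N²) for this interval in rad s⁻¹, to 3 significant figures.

0.0114 rad s⁻¹

Δρ = 1024.70 − 1023.87 = 0.83 kg m⁻³ over Δz = 110.6 − 49.6 = 61 m.
N² = (9.81/1025) × (0.83/61) = 1.3022 × 10⁻⁴ s⁻².
N = √(1.3022 × 10⁻⁴) = 0.011411 rad s⁻¹ ≈ 0.0114 rad s⁻¹.
N² > 0, so the interval is statically stable.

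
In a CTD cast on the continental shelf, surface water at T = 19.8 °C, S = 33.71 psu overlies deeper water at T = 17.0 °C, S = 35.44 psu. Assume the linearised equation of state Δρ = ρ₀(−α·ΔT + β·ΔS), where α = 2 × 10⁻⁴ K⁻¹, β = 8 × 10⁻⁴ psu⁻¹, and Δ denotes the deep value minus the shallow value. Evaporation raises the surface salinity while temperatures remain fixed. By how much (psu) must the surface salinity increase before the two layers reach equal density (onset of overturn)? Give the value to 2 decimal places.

2.43 psu

Neutral buoyancy requires −α(T_deep − T_surf) + β(S_deep − S_surf′) = 0.
S_surf′ = S_deep − (α/β)·ΔT = 35.44 − (2 × 10⁻⁴/8 × 10⁻⁴)·(-2.8) = 36.1400 psu.
Increase required: 36.1400 − 33.71 = 2.4300 psu.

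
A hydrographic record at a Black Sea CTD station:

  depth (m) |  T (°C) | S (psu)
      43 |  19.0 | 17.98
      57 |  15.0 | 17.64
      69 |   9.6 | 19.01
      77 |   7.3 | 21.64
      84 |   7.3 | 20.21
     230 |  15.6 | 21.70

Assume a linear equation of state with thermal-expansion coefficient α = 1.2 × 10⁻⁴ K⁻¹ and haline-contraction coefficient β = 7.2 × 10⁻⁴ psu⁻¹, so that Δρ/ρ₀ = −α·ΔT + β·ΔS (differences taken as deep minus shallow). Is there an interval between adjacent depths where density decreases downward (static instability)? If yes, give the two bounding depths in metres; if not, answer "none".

77–84 m

Evaluate Δρ/ρ₀ = −αΔT + βΔS across each adjacent pair:
  43–57 m: −αΔT+βΔS = −(1.2 × 10⁻⁴)(-4.0)+(7.2 × 10⁻⁴)(-0.34) = 2.4 × 10⁻⁴ → stable
  57–69 m: −αΔT+βΔS = −(1.2 × 10⁻⁴)(-5.4)+(7.2 × 10⁻⁴)(+1.37) = 1.6 × 10⁻³ → stable
  69–77 m: −αΔT+βΔS = −(1.2 × 10⁻⁴)(-2.3)+(7.2 × 10⁻⁴)(+2.63) = 2.2 × 10⁻³ → stable
  77–84 m: −αΔT+βΔS = −(1.2 × 10⁻⁴)(+0.0)+(7.2 × 10⁻⁴)(-1.43) = -1.0 × 10⁻³ → UNSTABLE
  84–230 m: −αΔT+βΔS = −(1.2 × 10⁻⁴)(+8.3)+(7.2 × 10⁻⁴)(+1.49) = 7.7 × 10⁻⁵ → stable
The 77–84 m interval has Δρ < 0: lighter water underlies denser water.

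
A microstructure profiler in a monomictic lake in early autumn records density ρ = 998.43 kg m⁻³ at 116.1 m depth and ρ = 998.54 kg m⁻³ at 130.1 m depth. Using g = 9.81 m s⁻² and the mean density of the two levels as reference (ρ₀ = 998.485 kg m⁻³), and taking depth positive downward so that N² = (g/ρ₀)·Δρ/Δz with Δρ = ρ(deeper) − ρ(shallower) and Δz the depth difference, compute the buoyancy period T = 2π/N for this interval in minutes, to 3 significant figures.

Δρ = 998.54 − 998.43 = 0.11 kg m⁻³ over Δz = 130.1 − 116.1 = 14 m.
N² = (9.81/998.485) × (0.11/14) = 7.7196 × 10⁻⁵ s⁻².
N = √(7.7196 × 10⁻⁵) = 8.7861 × 10⁻³ rad s⁻¹, so T = 2π/N = 715.13 s = 11.919 min ≈ 11.9 min.
Since Δρ > 0 the layer is stably stratified.

11.9 min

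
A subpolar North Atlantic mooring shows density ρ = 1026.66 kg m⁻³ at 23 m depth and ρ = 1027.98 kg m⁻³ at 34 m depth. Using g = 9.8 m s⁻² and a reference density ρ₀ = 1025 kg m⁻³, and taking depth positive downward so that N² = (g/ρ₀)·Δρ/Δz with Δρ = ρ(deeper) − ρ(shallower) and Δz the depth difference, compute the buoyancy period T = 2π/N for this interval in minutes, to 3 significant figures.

Δρ = 1027.98 − 1026.66 = 1.32 kg m⁻³ over Δz = 34 − 23 = 11 m.
N² = (9.8/1025) × (1.32/11) = 1.1473 × 10⁻³ s⁻².
N = √(1.1473 × 10⁻³) = 0.033872 rad s⁻¹, so T = 2π/N = 185.50 s = 3.0917 min ≈ 3.09 min.

3.09 min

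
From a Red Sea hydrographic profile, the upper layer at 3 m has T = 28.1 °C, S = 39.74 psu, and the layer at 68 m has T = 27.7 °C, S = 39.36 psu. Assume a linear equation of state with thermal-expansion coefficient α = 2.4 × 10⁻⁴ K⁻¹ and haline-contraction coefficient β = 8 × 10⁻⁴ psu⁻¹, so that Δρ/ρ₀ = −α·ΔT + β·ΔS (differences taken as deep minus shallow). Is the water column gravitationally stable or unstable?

ΔT = 27.7 − 28.1 = -0.4 K and ΔS = 39.36 − 39.74 = -0.38 psu (deep − shallow).
−αΔT = 9.60 × 10⁻⁵; βΔS = -3.04 × 10⁻⁴; sum Δρ/ρ₀ = -2.08 × 10⁻⁴.
Δρ/ρ₀ < 0, so Δρ < 0: deeper water is lighter → statically unstable; the column would overturn.

unstable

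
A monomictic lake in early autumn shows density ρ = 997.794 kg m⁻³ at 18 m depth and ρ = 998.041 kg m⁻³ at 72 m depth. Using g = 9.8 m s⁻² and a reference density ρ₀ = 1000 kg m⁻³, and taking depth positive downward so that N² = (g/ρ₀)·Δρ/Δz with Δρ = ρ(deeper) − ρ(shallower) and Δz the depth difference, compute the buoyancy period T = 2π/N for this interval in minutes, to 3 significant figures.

Δρ = 998.041 − 997.794 = 0.247 kg m⁻³ over Δz = 72 − 18 = 54 m.
N² = (9.8/1000) × (0.247/54) = 4.4826 × 10⁻⁵ s⁻².
N = √(4.4826 × 10⁻⁵) = 6.6952 × 10⁻³ rad s⁻¹, so T = 2π/N = 938.46 s = 15.641 min ≈ 15.6 min.

15.6 min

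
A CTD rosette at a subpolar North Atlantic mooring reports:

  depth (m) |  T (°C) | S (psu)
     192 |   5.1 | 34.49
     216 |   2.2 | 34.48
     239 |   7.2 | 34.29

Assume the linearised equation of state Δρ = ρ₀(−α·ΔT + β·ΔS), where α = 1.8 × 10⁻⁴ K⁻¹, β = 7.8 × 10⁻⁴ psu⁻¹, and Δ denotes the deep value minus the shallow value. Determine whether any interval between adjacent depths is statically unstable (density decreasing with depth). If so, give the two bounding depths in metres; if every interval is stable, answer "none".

216–239 m

Evaluate Δρ/ρ₀ = −αΔT + βΔS across each adjacent pair:
  192–216 m: −αΔT+βΔS = −(1.8 × 10⁻⁴)(-2.9)+(7.8 × 10⁻⁴)(-0.01) = 5.1 × 10⁻⁴ → stable
  216–239 m: −αΔT+βΔS = −(1.8 × 10⁻⁴)(+5.0)+(7.8 × 10⁻⁴)(-0.19) = -1.0 × 10⁻³ → UNSTABLE
The 216–239 m interval has Δρ < 0: lighter water underlies denser water.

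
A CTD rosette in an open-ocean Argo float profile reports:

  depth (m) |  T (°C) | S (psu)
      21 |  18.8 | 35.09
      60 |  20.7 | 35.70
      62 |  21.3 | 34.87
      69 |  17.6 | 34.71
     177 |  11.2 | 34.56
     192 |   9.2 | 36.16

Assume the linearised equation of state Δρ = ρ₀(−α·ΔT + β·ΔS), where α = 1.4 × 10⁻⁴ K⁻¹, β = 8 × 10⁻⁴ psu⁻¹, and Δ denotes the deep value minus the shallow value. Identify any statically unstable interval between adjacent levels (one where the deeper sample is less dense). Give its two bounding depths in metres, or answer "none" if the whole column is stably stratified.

Evaluate Δρ/ρ₀ = −αΔT + βΔS across each adjacent pair:
  21–60 m: −αΔT+βΔS = −(1.4 × 10⁻⁴)(+1.9)+(8 × 10⁻⁴)(+0.61) = 2.2 × 10⁻⁴ → stable
  60–62 m: −αΔT+βΔS = −(1.4 × 10⁻⁴)(+0.6)+(8 × 10⁻⁴)(-0.83) = -7.5 × 10⁻⁴ → UNSTABLE
  62–69 m: −αΔT+βΔS = −(1.4 × 10⁻⁴)(-3.7)+(8 × 10⁻⁴)(-0.16) = 3.9 × 10⁻⁴ → stable
  69–177 m: −αΔT+βΔS = −(1.4 × 10⁻⁴)(-6.4)+(8 × 10⁻⁴)(-0.15) = 7.8 × 10⁻⁴ → stable
  177–192 m: −αΔT+βΔS = −(1.4 × 10⁻⁴)(-2.0)+(8 × 10⁻⁴)(+1.60) = 1.6 × 10⁻³ → stable
The 60–62 m interval has Δρ < 0: lighter water underlies denser water.

60–62 m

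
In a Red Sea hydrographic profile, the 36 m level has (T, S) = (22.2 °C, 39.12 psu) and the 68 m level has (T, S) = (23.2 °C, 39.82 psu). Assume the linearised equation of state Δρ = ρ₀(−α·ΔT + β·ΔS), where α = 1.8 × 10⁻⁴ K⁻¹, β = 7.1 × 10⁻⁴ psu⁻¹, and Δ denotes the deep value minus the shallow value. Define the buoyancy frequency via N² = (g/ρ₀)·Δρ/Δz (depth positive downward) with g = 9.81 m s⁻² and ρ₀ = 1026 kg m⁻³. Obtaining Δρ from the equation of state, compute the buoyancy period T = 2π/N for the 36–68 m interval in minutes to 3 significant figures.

10.6 min

ΔT = +1.0 K, ΔS = +0.70 psu (deep − shallow).
Δρ/ρ₀ = −αΔT + βΔS = -1.80 × 10⁻⁴ + 4.97 × 10⁻⁴ = 3.17 × 10⁻⁴, so Δρ ≈ 0.3252 kg m⁻³.
N² = (g/ρ₀)·Δρ/Δz = g·(Δρ/ρ₀)/Δz = 9.81 × 3.17 × 10⁻⁴ / 32 = 9.7180 × 10⁻⁵ s⁻².
N = √(9.7180 × 10⁻⁵) = 9.8580 × 10⁻³ rad s⁻¹ → T = 2π/N = 637.37 s = 10.623 min ≈ 10.6 min.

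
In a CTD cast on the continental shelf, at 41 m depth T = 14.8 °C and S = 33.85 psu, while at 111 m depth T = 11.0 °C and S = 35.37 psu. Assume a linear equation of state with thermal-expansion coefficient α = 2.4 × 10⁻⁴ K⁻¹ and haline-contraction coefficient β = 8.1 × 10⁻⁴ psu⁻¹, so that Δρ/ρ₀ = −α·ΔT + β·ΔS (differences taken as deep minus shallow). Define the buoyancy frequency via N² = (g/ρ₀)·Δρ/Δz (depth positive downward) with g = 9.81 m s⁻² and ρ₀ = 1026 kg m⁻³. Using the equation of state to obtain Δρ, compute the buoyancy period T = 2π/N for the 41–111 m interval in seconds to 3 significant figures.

ΔT = -3.8 K, ΔS = +1.52 psu (deep − shallow).
Δρ/ρ₀ = −αΔT + βΔS = 9.12 × 10⁻⁴ + 1.2312 × 10⁻³ = 2.1432 × 10⁻³, so Δρ ≈ 2.199 kg m⁻³.
N² = (g/ρ₀)·Δρ/Δz = g·(Δρ/ρ₀)/Δz = 9.81 × 2.1432 × 10⁻³ / 70 = 3.0035 × 10⁻⁴ s⁻².
N = √(3.0035 × 10⁻⁴) = 0.017331 rad s⁻¹ → T = 2π/N = 362.54 s ≈ 363 s.

363 s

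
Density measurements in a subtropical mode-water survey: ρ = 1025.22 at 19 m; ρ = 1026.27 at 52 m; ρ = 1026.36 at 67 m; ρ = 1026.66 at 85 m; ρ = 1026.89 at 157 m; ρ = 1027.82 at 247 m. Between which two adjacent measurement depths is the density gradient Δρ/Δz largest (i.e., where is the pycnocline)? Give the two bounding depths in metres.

19–52 m

Compute the density gradient over each adjacent pair:
  19–52 m: Δρ/Δz = 1.05/33 = 0.032 kg m⁻⁴
  52–67 m: Δρ/Δz = 0.09/15 = 6.0 × 10⁻³ kg m⁻⁴
  67–85 m: Δρ/Δz = 0.30/18 = 0.017 kg m⁻⁴
  85–157 m: Δρ/Δz = 0.23/72 = 3.2 × 10⁻³ kg m⁻⁴
  157–247 m: Δρ/Δz = 0.93/90 = 0.010 kg m⁻⁴
The largest gradient is in the 19–52 m interval — the pycnocline.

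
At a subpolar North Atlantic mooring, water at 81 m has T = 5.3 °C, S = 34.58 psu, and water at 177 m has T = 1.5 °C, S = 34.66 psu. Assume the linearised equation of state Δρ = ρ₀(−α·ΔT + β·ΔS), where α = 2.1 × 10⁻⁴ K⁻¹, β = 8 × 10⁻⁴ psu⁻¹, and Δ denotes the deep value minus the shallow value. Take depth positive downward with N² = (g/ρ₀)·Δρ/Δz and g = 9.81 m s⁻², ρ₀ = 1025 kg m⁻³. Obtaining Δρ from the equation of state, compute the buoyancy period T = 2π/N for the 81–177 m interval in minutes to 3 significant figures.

ΔT = -3.8 K, ΔS = +0.08 psu (deep − shallow).
Δρ/ρ₀ = −αΔT + βΔS = 7.98 × 10⁻⁴ + 6.40 × 10⁻⁵ = 8.62 × 10⁻⁴, so Δρ ≈ 0.8836 kg m⁻³.
N² = (g/ρ₀)·Δρ/Δz = g·(Δρ/ρ₀)/Δz = 9.81 × 8.62 × 10⁻⁴ / 96 = 8.8086 × 10⁻⁵ s⁻².
N = √(8.8086 × 10⁻⁵) = 9.3854 × 10⁻³ rad s⁻¹ → T = 2π/N = 669.46 s = 11.158 min ≈ 11.2 min.

11.2 min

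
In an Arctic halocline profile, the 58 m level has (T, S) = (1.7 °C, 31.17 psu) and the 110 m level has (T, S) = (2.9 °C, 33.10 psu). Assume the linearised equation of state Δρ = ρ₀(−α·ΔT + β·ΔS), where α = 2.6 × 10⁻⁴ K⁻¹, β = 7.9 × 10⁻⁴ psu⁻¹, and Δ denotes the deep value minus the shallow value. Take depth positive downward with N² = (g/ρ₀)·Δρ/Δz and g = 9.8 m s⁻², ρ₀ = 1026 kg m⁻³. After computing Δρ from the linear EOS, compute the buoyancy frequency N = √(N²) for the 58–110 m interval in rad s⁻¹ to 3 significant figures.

0.0151 rad s⁻¹

ΔT = +1.2 K, ΔS = +1.93 psu (deep − shallow).
Δρ/ρ₀ = −αΔT + βΔS = -3.12 × 10⁻⁴ + 1.5247 × 10⁻³ = 1.2127 × 10⁻³, so Δρ ≈ 1.244 kg m⁻³.
N² = (g/ρ₀)·Δρ/Δz = g·(Δρ/ρ₀)/Δz = 9.8 × 1.2127 × 10⁻³ / 52 = 2.2855 × 10⁻⁴ s⁻².
N = √(2.2855 × 10⁻⁴) = 0.015118 rad s⁻¹ ≈ 0.0151 rad s⁻¹.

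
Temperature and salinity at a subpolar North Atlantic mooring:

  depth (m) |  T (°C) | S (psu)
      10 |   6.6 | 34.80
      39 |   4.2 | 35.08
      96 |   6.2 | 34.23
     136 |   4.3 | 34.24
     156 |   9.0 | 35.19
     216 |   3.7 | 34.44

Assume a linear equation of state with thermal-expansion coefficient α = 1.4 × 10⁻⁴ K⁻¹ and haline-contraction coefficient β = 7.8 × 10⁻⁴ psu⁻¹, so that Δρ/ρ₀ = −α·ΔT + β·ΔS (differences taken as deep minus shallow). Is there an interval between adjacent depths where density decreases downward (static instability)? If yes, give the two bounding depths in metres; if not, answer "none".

Evaluate Δρ/ρ₀ = −αΔT + βΔS across each adjacent pair:
  10–39 m: −αΔT+βΔS = −(1.4 × 10⁻⁴)(-2.4)+(7.8 × 10⁻⁴)(+0.28) = 5.5 × 10⁻⁴ → stable
  39–96 m: −αΔT+βΔS = −(1.4 × 10⁻⁴)(+2.0)+(7.8 × 10⁻⁴)(-0.85) = -9.4 × 10⁻⁴ → UNSTABLE
  96–136 m: −αΔT+βΔS = −(1.4 × 10⁻⁴)(-1.9)+(7.8 × 10⁻⁴)(+0.01) = 2.7 × 10⁻⁴ → stable
  136–156 m: −αΔT+βΔS = −(1.4 × 10⁻⁴)(+4.7)+(7.8 × 10⁻⁴)(+0.95) = 8.3 × 10⁻⁵ → stable
  156–216 m: −αΔT+βΔS = −(1.4 × 10⁻⁴)(-5.3)+(7.8 × 10⁻⁴)(-0.75) = 1.6 × 10⁻⁴ → stable
The 39–96 m interval has Δρ < 0: lighter water underlies denser water.

39–96 m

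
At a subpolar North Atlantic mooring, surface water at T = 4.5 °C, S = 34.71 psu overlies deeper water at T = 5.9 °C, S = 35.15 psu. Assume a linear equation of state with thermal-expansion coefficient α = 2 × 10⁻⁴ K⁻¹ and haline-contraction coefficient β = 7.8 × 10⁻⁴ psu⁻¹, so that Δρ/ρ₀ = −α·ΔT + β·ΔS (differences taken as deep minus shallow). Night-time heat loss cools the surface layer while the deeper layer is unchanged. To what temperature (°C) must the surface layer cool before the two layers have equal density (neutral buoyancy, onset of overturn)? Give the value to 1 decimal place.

4.2 °C

Neutral buoyancy requires Δρ = 0, i.e. −α(T_deep − T_surf′) + β(S_deep − S_surf) = 0.
T_surf′ = T_deep − (β/α)·ΔS = 5.9 − (7.8 × 10⁻⁴/2 × 10⁻⁴)·(+0.44) = 4.184 °C.
Cooling required: 4.5 − (4.184) = 0.316 °C.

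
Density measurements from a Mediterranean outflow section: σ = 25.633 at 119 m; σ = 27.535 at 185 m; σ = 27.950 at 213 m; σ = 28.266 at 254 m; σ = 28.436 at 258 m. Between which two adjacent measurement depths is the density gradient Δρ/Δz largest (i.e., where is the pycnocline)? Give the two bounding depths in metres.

254–258 m

Compute the density gradient over each adjacent pair:
  119–185 m: Δρ/Δz = 1.902/66 = 0.029 kg m⁻⁴
  185–213 m: Δρ/Δz = 0.415/28 = 0.015 kg m⁻⁴
  213–254 m: Δρ/Δz = 0.316/41 = 7.7 × 10⁻³ kg m⁻⁴
  254–258 m: Δρ/Δz = 0.170/4 = 0.043 kg m⁻⁴
The largest gradient is in the 254–258 m interval — the pycnocline.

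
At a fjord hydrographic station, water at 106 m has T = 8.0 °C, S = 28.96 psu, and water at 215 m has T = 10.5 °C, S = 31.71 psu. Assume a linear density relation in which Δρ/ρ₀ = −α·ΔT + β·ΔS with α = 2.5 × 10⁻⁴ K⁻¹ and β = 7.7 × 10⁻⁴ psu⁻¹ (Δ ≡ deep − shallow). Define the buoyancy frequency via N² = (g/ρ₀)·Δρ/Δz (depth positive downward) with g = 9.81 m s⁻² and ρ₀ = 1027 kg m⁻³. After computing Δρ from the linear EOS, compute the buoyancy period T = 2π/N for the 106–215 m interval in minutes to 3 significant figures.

9.04 min

ΔT = +2.5 K, ΔS = +2.75 psu (deep − shallow).
Δρ/ρ₀ = −αΔT + βΔS = -6.25 × 10⁻⁴ + 2.1175 × 10⁻³ = 1.4925 × 10⁻³, so Δρ ≈ 1.533 kg m⁻³.
N² = (g/ρ₀)·Δρ/Δz = g·(Δρ/ρ₀)/Δz = 9.81 × 1.4925 × 10⁻³ / 109 = 1.3432 × 10⁻⁴ s⁻².
N = √(1.3432 × 10⁻⁴) = 0.011590 rad s⁻¹ → T = 2π/N = 542.12 s = 9.0353 min ≈ 9.04 min.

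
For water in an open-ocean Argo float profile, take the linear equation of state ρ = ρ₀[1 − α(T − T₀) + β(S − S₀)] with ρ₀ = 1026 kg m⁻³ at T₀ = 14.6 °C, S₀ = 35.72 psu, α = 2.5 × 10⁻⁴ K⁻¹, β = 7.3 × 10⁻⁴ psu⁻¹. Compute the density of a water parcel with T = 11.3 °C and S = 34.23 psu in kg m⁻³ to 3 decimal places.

T − T₀ = -3.3 K, S − S₀ = -1.49 psu.
Bracket = 1 − α·(-3.3) + β·(-1.49) = 1 + (-2.627 × 10⁻⁴) = 0.9997373.
ρ = 1026 × 0.9997373 = 1025.730 kg m⁻³.

1025.730 kg m⁻³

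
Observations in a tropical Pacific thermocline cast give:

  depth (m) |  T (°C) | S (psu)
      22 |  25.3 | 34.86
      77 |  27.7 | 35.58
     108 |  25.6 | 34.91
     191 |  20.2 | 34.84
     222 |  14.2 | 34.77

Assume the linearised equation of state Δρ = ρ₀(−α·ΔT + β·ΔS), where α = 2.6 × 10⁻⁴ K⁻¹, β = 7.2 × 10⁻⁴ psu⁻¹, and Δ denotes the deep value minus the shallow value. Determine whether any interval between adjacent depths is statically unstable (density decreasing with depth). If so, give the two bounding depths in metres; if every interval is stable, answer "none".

Evaluate Δρ/ρ₀ = −αΔT + βΔS across each adjacent pair:
  22–77 m: −αΔT+βΔS = −(2.6 × 10⁻⁴)(+2.4)+(7.2 × 10⁻⁴)(+0.72) = -1.1 × 10⁻⁴ → UNSTABLE
  77–108 m: −αΔT+βΔS = −(2.6 × 10⁻⁴)(-2.1)+(7.2 × 10⁻⁴)(-0.67) = 6.4 × 10⁻⁵ → stable
  108–191 m: −αΔT+βΔS = −(2.6 × 10⁻⁴)(-5.4)+(7.2 × 10⁻⁴)(-0.07) = 1.4 × 10⁻³ → stable
  191–222 m: −αΔT+βΔS = −(2.6 × 10⁻⁴)(-6.0)+(7.2 × 10⁻⁴)(-0.07) = 1.5 × 10⁻³ → stable
The 22–77 m interval has Δρ < 0: lighter water underlies denser water.

22–77 m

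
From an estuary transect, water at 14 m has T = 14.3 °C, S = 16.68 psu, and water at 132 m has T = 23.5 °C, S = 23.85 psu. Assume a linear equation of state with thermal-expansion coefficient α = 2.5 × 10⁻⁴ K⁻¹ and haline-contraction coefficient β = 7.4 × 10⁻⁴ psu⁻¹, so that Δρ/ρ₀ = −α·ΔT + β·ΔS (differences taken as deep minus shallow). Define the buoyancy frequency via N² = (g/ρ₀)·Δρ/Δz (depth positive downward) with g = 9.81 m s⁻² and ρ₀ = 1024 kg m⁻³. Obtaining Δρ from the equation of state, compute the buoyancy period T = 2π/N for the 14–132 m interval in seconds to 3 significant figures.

397 s

ΔT = +9.2 K, ΔS = +7.17 psu (deep − shallow).
Δρ/ρ₀ = −αΔT + βΔS = -2.30 × 10⁻³ + 5.3058 × 10⁻³ = 3.0058 × 10⁻³, so Δρ ≈ 3.078 kg m⁻³.
N² = (g/ρ₀)·Δρ/Δz = g·(Δρ/ρ₀)/Δz = 9.81 × 3.0058 × 10⁻³ / 118 = 2.4989 × 10⁻⁴ s⁻².
N = √(2.4989 × 10⁻⁴) = 0.015808 rad s⁻¹ → T = 2π/N = 397.47 s ≈ 397 s.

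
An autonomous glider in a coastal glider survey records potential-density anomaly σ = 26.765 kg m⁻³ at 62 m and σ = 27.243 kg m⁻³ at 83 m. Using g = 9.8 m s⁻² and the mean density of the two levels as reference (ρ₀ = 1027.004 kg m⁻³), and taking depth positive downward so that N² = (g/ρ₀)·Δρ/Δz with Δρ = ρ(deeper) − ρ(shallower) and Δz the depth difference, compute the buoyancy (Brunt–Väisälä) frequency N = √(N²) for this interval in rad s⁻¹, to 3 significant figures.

0.0147 rad s⁻¹

Δρ = 1027.243 − 1026.765 = 0.478 kg m⁻³ over Δz = 83 − 62 = 21 m.
N² = (9.8/1027.004) × (0.478/21) = 2.1720 × 10⁻⁴ s⁻².
N = √(2.1720 × 10⁻⁴) = 0.014738 rad s⁻¹ ≈ 0.0147 rad s⁻¹.
Since Δρ > 0 the layer is stably stratified.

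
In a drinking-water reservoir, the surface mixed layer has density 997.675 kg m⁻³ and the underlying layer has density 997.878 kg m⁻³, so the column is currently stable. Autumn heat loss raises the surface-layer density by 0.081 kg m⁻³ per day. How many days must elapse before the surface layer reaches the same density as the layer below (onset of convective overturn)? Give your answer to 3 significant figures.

Density deficit of the surface layer: 997.878 − 997.675 = 0.203 kg m⁻³.
Required change = 0.203 / 0.081 = 2.51 days.

2.51 days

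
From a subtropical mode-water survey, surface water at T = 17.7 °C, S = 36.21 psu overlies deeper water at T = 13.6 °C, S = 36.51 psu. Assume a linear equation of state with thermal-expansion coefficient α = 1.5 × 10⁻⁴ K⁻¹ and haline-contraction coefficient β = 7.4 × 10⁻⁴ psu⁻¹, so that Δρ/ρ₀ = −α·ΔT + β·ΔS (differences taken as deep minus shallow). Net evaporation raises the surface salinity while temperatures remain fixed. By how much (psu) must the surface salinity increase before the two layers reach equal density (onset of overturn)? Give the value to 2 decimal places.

Neutral buoyancy requires −α(T_deep − T_surf) + β(S_deep − S_surf′) = 0.
S_surf′ = S_deep − (α/β)·ΔT = 36.51 − (1.5 × 10⁻⁴/7.4 × 10⁻⁴)·(-4.1) = 37.3411 psu.
Increase required: 37.3411 − 36.21 = 1.1311 psu.

1.13 psu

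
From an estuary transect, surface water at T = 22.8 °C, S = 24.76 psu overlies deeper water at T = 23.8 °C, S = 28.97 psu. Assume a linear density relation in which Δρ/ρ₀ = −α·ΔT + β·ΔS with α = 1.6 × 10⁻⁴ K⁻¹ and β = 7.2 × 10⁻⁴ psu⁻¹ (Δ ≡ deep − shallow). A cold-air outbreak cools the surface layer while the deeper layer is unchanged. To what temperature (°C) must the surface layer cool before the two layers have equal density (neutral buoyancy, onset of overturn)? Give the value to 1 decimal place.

Neutral buoyancy requires Δρ = 0, i.e. −α(T_deep − T_surf′) + β(S_deep − S_surf) = 0.
T_surf′ = T_deep − (β/α)·ΔS = 23.8 − (7.2 × 10⁻⁴/1.6 × 10⁻⁴)·(+4.21) = 4.855 °C.
Cooling required: 22.8 − (4.855) = 17.945 °C.

4.9 °C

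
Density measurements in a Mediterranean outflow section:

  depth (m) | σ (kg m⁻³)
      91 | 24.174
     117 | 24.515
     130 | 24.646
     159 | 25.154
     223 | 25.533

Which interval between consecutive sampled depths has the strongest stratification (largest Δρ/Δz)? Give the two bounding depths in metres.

130–159 m

Compute the density gradient over each adjacent pair:
  91–117 m: Δρ/Δz = 0.341/26 = 0.013 kg m⁻⁴
  117–130 m: Δρ/Δz = 0.131/13 = 0.010 kg m⁻⁴
  130–159 m: Δρ/Δz = 0.508/29 = 0.018 kg m⁻⁴
  159–223 m: Δρ/Δz = 0.379/64 = 5.9 × 10⁻³ kg m⁻⁴
The largest gradient is in the 130–159 m interval — the pycnocline.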